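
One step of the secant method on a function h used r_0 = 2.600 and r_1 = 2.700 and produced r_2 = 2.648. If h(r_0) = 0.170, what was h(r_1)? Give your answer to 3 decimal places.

The secant line through (2.600, 0.170) and (2.700, h(r_1)) crosses zero at r_2 = 2.648.
So (2.600, 0.170), (2.700, h(r_1)), (2.648, 0) are collinear:
h(r_1) = 0.170 · (2.700 − 2.648) / (2.600 − 2.648) = 0.170 · (0.05200)/(-0.04800) = -0.18417

-0.184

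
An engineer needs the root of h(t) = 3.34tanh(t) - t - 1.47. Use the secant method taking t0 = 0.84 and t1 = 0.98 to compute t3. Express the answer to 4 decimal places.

0.8650

h(0.84) = -0.019398, h(0.98) = 0.065240
t2 = 0.980000 − 0.065240·(0.980000 − 0.840000) / (0.065240 − (-0.019398)) = 0.980000 − (0.009134)/(0.084638) = 0.872086
h(0.872086) = 0.004038
t3 = 0.872086 − 0.004038·(0.872086 − 0.980000) / (0.004038 − 0.065240) = 0.872086 − (-0.000436)/(-0.061202) = 0.864966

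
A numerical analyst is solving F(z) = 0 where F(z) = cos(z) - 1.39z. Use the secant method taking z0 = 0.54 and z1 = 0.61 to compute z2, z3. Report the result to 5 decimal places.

0.59539, 0.59556

F(0.54) = 0.1071087, F(0.61) = -0.0282520
z2 = 0.6100000 − (-0.0282520)·(0.6100000 − 0.5400000) / (-0.0282520 − 0.1071087) = 0.6100000 − (-0.0019776)/(-0.1353607) = 0.5953899
F(0.5953899) = 0.0003380
z3 = 0.5953899 − 0.0003380·(0.5953899 − 0.6100000) / (0.0003380 − (-0.0282520)) = 0.5953899 − (-0.0000049)/(0.0285900) = 0.5955626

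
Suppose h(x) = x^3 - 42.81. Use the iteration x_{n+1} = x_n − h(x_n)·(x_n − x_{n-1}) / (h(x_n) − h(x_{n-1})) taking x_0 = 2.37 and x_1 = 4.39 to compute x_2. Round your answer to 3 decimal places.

h(2.37) = -29.49795, h(4.39) = 41.79452
x_2 = 4.39000 − 41.79452·(4.39000 − 2.37000) / (41.79452 − (-29.49795)) = 4.39000 − (84.42493)/(71.29247) = 3.20579

3.206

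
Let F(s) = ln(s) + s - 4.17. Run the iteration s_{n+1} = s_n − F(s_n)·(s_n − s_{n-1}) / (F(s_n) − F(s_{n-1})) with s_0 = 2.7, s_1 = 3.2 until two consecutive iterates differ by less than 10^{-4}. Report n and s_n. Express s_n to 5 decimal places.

n = 4, s_n = 3.05366

F(2.7) = -0.4767482, F(3.2) = 0.1931508
s_2 = 3.2000000 − 0.1931508·(0.5000000)/(0.6698990) = 3.0558359;  |Δ| = 0.1441641
F(3.0558359) = 0.0028890
s_3 = 3.0558359 − 0.0028890·(-0.1441641)/(-0.1902618) = 3.0536468;  |Δ| = 0.0021891
F(3.0536468) = -0.0000166
s_4 = 3.0536468 − (-0.0000166)·(-0.0021891)/(-0.0029057) = 3.0536593;  |Δ| = 0.0000125
|s_4 − s_3| = 0.0000125 < 10^{-4}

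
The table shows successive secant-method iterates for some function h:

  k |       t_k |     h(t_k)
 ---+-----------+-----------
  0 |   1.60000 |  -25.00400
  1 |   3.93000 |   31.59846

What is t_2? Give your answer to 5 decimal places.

t_2 = 3.93000 − 31.59846·(3.93000 − 1.60000) / (31.59846 − (-25.00400))
   = 3.93000 − (73.6244118)/(56.6024600) = 2.6292719

2.62927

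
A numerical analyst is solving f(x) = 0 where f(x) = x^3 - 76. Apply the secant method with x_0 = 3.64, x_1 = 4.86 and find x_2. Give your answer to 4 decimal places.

f(3.64) = -27.771456, f(4.86) = 38.791256
x_2 = 4.860000 − 38.791256·(4.860000 − 3.640000) / (38.791256 − (-27.771456)) = 4.860000 − (47.325332)/(66.562712) = 4.149011

4.1490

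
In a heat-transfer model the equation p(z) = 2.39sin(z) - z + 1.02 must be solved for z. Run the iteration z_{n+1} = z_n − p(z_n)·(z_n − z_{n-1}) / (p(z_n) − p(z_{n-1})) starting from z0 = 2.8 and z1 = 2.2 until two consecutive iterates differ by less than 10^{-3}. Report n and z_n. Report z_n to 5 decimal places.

n = 5, z_n = 2.48289

p(2.8) = -0.9793783, p(2.2) = 0.7523064
z2 = 2.2000000 − 0.7523064·(-0.6000000)/(1.7316847) = 2.4606617;  |Δ| = 0.2606617
p(2.4606617) = 0.0638831
z3 = 2.4606617 − 0.0638831·(0.2606617)/(-0.6884233) = 2.4848501;  |Δ| = 0.0241884
p(2.4848501) = -0.0056589
z4 = 2.4848501 − (-0.0056589)·(0.0241884)/(-0.0695421) = 2.4828818;  |Δ| = 0.0019683
p(2.4828818) = 0.0000323
z5 = 2.4828818 − 0.0000323·(-0.0019683)/(0.0056912) = 2.4828930;  |Δ| = 0.0000112
|z5 − z4| = 0.0000112 < 10^{-3}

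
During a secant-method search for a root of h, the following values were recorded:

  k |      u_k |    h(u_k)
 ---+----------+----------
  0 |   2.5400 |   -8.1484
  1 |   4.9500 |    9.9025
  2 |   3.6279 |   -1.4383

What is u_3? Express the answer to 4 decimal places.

u_3 = 3.6279 − (-1.4383)·(3.6279 − 4.9500) / (-1.4383 − 9.9025)
   = 3.6279 − (1.901576)/(-11.340800) = 3.795576

3.7956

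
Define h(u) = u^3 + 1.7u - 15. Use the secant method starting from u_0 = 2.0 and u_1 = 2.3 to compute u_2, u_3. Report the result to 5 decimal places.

2.23092, 2.23701

h(2.0) = -3.6000000, h(2.3) = 1.0770000
u_2 = 2.3000000 − 1.0770000·(2.3000000 − 2.0000000) / (1.0770000 − (-3.6000000)) = 2.3000000 − (0.3231000)/(4.6770000) = 2.2309173
h(2.2309173) = -0.1041838
u_3 = 2.2309173 − (-0.1041838)·(2.2309173 − 2.3000000) / (-0.1041838 − 1.0770000) = 2.2309173 − (0.0071973)/(-1.1811838) = 2.2370106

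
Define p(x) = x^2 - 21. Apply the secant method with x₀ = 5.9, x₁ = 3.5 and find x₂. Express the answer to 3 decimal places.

p(5.9) = 13.81000, p(3.5) = -8.75000
x₂ = 3.50000 − (-8.75000)·(3.50000 − 5.90000) / (-8.75000 − 13.81000) = 3.50000 − (21.00000)/(-22.56000) = 4.43085

4.431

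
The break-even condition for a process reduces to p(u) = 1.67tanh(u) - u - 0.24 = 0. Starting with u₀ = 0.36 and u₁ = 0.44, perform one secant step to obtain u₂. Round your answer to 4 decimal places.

0.4148

p(0.36) = -0.023493, p(0.44) = 0.010786
u₂ = 0.440000 − 0.010786·(0.440000 − 0.360000) / (0.010786 − (-0.023493)) = 0.440000 − (0.000863)/(0.034279) = 0.414827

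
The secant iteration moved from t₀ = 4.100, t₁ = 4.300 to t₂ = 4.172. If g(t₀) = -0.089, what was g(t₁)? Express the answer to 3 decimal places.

The secant line through (4.100, -0.089) and (4.300, g(t₁)) crosses zero at t₂ = 4.172.
So (4.100, -0.089), (4.300, g(t₁)), (4.172, 0) are collinear:
g(t₁) = -0.089 · (4.300 − 4.172) / (4.100 − 4.172) = -0.089 · (0.12800)/(-0.07200) = 0.15822

0.158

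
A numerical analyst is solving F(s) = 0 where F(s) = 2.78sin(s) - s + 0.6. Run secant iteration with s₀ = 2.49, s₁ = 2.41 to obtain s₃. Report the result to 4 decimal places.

F(2.49) = -0.204059, F(2.41) = 0.047195
s₂ = 2.410000 − 0.047195·(2.410000 − 2.490000) / (0.047195 − (-0.204059)) = 2.410000 − (-0.003776)/(0.251254) = 2.425027
F(2.425027) = 0.000874
s₃ = 2.425027 − 0.000874·(2.425027 − 2.410000) / (0.000874 − 0.047195) = 2.425027 − (0.000013)/(-0.046320) = 2.425310

2.4253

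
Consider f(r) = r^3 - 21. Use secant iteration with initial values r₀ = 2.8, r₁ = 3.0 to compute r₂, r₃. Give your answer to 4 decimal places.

f(2.8) = 0.952000, f(3.0) = 6.000000
r₂ = 3.000000 − 6.000000·(3.000000 − 2.800000) / (6.000000 − 0.952000) = 3.000000 − (1.200000)/(5.048000) = 2.762282
f(2.762282) = 0.076771
r₃ = 2.762282 − 0.076771·(2.762282 − 3.000000) / (0.076771 − 6.000000) = 2.762282 − (-0.018250)/(-5.923229) = 2.759201

2.7623, 2.7592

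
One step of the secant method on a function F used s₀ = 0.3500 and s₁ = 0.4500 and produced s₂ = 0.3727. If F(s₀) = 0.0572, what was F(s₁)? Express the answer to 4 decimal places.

The secant line through (0.3500, 0.0572) and (0.4500, F(s₁)) crosses zero at s₂ = 0.3727.
So (0.3500, 0.0572), (0.4500, F(s₁)), (0.3727, 0) are collinear:
F(s₁) = 0.0572 · (0.4500 − 0.3727) / (0.3500 − 0.3727) = 0.0572 · (0.077300)/(-0.022700) = -0.194782

-0.1948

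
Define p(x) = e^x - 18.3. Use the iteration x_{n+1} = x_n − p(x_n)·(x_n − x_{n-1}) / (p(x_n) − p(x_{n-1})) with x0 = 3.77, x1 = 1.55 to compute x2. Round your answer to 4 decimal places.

p(3.77) = 25.080065, p(1.55) = -13.588530
x2 = 1.550000 − (-13.588530)·(1.550000 − 3.770000) / (-13.588530 − 25.080065) = 1.550000 − (30.166536)/(-38.668595) = 2.330130

2.3301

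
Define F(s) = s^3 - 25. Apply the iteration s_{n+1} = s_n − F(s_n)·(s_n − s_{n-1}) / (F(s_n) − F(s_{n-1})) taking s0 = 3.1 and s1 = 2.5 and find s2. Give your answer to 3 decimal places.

F(3.1) = 4.79100, F(2.5) = -9.37500
s2 = 2.50000 − (-9.37500)·(2.50000 − 3.10000) / (-9.37500 − 4.79100) = 2.50000 − (5.62500)/(-14.16600) = 2.89708

2.897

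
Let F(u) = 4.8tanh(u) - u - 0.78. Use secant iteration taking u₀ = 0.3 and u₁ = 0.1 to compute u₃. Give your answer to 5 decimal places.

F(0.3) = 0.3183005, F(0.1) = -0.4015936
u₂ = 0.1000000 − (-0.4015936)·(0.1000000 − 0.3000000) / (-0.4015936 − 0.3183005) = 0.1000000 − (0.0803187)/(-0.7198942) = 0.2115702
F(0.2115702) = 0.0090807
u₃ = 0.2115702 − 0.0090807·(0.2115702 − 0.1000000) / (0.0090807 − (-0.4015936)) = 0.2115702 − (0.0010131)/(0.4106743) = 0.2091032

0.20910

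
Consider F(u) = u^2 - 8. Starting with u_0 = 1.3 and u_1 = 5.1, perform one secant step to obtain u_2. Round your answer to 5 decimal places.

F(1.3) = -6.3100000, F(5.1) = 18.0100000
u_2 = 5.1000000 − 18.0100000·(5.1000000 − 1.3000000) / (18.0100000 − (-6.3100000)) = 5.1000000 − (68.4380000)/(24.3200000) = 2.2859375

2.28594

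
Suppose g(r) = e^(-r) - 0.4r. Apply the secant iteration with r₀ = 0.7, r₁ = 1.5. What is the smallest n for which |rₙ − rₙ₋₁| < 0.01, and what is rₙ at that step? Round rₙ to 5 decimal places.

n = 4, rₙ = 0.95862

g(0.7) = 0.2165853, g(1.5) = -0.3768698
r₂ = 1.5000000 − (-0.3768698)·(0.8000000)/(-0.5934551) = 0.9919652;  |Δ| = 0.5080348
g(0.9919652) = -0.0259389
r₃ = 0.9919652 − (-0.0259389)·(-0.5080348)/(0.3509310) = 0.9544141;  |Δ| = 0.0375511
g(0.9544141) = 0.0032721
r₄ = 0.9544141 − 0.0032721·(-0.0375511)/(0.0292110) = 0.9586203;  |Δ| = 0.0042063
|r₄ − r₃| = 0.0042063 < 0.01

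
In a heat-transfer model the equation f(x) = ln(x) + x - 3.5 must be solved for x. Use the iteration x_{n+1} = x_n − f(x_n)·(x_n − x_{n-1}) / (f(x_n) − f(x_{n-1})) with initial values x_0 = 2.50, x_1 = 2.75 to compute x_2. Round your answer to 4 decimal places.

f(2.50) = -0.083709, f(2.75) = 0.261601
x_2 = 2.750000 − 0.261601·(2.750000 − 2.500000) / (0.261601 − (-0.083709)) = 2.750000 − (0.065400)/(0.345310) = 2.560604

2.5606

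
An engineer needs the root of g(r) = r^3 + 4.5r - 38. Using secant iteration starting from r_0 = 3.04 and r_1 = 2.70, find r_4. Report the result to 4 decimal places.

g(3.04) = 3.774464, g(2.70) = -6.167000
r_2 = 2.700000 − (-6.167000)·(2.700000 − 3.040000) / (-6.167000 − 3.774464) = 2.700000 − (2.096780)/(-9.941464) = 2.910913
g(2.910913) = -0.235531
r_3 = 2.910913 − (-0.235531)·(2.910913 − 2.700000) / (-0.235531 − (-6.167000)) = 2.910913 − (-0.049676)/(5.931469) = 2.919288
g(2.919288) = 0.015666
r_4 = 2.919288 − 0.015666·(2.919288 − 2.910913) / (0.015666 − (-0.235531)) = 2.919288 − (0.000131)/(0.251197) = 2.918765

2.9188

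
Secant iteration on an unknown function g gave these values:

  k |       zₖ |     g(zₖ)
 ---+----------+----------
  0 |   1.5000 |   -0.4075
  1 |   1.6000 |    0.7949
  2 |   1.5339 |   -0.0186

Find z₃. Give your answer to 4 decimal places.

z₃ = 1.5339 − (-0.0186)·(1.5339 − 1.6000) / (-0.0186 − 0.7949)
   = 1.5339 − (0.001229)/(-0.813500) = 1.535411

1.5354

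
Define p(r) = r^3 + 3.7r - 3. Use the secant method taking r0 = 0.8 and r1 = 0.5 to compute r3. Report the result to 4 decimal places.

p(0.8) = 0.472000, p(0.5) = -1.025000
r2 = 0.500000 − (-1.025000)·(0.500000 − 0.800000) / (-1.025000 − 0.472000) = 0.500000 − (0.307500)/(-1.497000) = 0.705411
p(0.705411) = -0.038964
r3 = 0.705411 − (-0.038964)·(0.705411 − 0.500000) / (-0.038964 − (-1.025000)) = 0.705411 − (-0.008004)/(0.986036) = 0.713528

0.7135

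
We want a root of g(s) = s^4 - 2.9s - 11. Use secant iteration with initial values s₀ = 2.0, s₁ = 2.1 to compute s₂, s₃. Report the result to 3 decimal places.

2.025, 2.027

g(2.0) = -0.80000, g(2.1) = 2.35810
s₂ = 2.10000 − 2.35810·(2.10000 − 2.00000) / (2.35810 − (-0.80000)) = 2.10000 − (0.23581)/(3.15810) = 2.02533
g(2.02533) = -0.04732
s₃ = 2.02533 − (-0.04732)·(2.02533 − 2.10000) / (-0.04732 − 2.35810) = 2.02533 − (0.00353)/(-2.40542) = 2.02680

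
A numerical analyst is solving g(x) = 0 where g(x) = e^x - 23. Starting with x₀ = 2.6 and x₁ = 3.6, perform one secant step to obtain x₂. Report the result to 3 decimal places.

3.012

g(2.6) = -9.53626, g(3.6) = 13.59823
x₂ = 3.60000 − 13.59823·(3.60000 − 2.60000) / (13.59823 − (-9.53626)) = 3.60000 − (13.59823)/(23.13450) = 3.01221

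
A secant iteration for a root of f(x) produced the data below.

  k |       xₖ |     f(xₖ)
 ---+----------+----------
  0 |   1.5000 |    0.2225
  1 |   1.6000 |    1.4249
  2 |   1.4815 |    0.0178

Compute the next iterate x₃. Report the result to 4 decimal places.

1.4800

x₃ = 1.4815 − 0.0178·(1.4815 − 1.6000) / (0.0178 − 1.4249)
   = 1.4815 − (-0.002109)/(-1.407100) = 1.480001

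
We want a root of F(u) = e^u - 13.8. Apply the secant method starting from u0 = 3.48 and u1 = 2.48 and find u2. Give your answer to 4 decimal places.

2.5706

F(3.48) = 18.659722, F(2.48) = -1.858736
u2 = 2.480000 − (-1.858736)·(2.480000 − 3.480000) / (-1.858736 − 18.659722) = 2.480000 − (1.858736)/(-20.518458) = 2.570588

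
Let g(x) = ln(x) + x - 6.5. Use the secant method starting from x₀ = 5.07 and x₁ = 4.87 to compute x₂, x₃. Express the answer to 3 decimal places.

4.909, 4.909

g(5.07) = 0.19334, g(4.87) = -0.04691
x₂ = 4.87000 − (-0.04691)·(4.87000 − 5.07000) / (-0.04691 − 0.19334) = 4.87000 − (0.00938)/(-0.24025) = 4.90905
g(4.90905) = 0.00013
x₃ = 4.90905 − 0.00013·(4.90905 − 4.87000) / (0.00013 − (-0.04691)) = 4.90905 − (0.00001)/(0.04703) = 4.90894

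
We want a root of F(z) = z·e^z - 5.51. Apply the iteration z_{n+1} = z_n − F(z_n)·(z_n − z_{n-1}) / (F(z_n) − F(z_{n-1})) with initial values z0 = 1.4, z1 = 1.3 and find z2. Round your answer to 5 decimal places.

1.38156

F(1.4) = 0.1672800, F(1.3) = -0.7399143
z2 = 1.3000000 − (-0.7399143)·(1.3000000 − 1.4000000) / (-0.7399143 − 0.1672800) = 1.3000000 − (0.0739914)/(-0.9071943) = 1.3815607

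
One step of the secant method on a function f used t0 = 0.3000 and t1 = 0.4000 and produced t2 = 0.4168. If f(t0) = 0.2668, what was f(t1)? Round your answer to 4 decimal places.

The secant line through (0.3000, 0.2668) and (0.4000, f(t1)) crosses zero at t2 = 0.4168.
So (0.3000, 0.2668), (0.4000, f(t1)), (0.4168, 0) are collinear:
f(t1) = 0.2668 · (0.4000 − 0.4168) / (0.3000 − 0.4168) = 0.2668 · (-0.016800)/(-0.116800) = 0.038375

0.0384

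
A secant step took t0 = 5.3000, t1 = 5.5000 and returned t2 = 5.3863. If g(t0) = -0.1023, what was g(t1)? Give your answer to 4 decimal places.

0.1348

The secant line through (5.3000, -0.1023) and (5.5000, g(t1)) crosses zero at t2 = 5.3863.
So (5.3000, -0.1023), (5.5000, g(t1)), (5.3863, 0) are collinear:
g(t1) = -0.1023 · (5.5000 − 5.3863) / (5.3000 − 5.3863) = -0.1023 · (0.113700)/(-0.086300) = 0.134780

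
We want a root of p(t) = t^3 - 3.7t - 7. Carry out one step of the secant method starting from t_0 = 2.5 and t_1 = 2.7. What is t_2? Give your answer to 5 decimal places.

p(2.5) = -0.6250000, p(2.7) = 2.6930000
t_2 = 2.7000000 − 2.6930000·(2.7000000 − 2.5000000) / (2.6930000 − (-0.6250000)) = 2.7000000 − (0.5386000)/(3.3180000) = 2.5376733

2.53767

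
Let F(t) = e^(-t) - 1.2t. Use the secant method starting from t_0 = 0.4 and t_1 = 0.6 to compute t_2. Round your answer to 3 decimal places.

0.505

F(0.4) = 0.19032, F(0.6) = -0.17119
t_2 = 0.60000 − (-0.17119)·(0.60000 − 0.40000) / (-0.17119 − 0.19032) = 0.60000 − (-0.03424)/(-0.36151) = 0.50529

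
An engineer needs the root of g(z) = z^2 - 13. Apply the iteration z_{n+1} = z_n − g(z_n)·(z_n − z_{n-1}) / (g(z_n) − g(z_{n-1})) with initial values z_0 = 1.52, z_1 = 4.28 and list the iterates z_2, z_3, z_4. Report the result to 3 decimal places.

g(1.52) = -10.68960, g(4.28) = 5.31840
z_2 = 4.28000 − 5.31840·(4.28000 − 1.52000) / (5.31840 − (-10.68960)) = 4.28000 − (14.67878)/(16.00800) = 3.36303
g(3.36303) = -1.69000
z_3 = 3.36303 − (-1.69000)·(3.36303 − 4.28000) / (-1.69000 − 5.31840) = 3.36303 − (1.54967)/(-7.00840) = 3.58415
g(3.58415) = -0.15386
z_4 = 3.58415 − (-0.15386)·(3.58415 − 3.36303) / (-0.15386 − (-1.69000)) = 3.58415 − (-0.03402)/(1.53614) = 3.60630

3.363, 3.584, 3.606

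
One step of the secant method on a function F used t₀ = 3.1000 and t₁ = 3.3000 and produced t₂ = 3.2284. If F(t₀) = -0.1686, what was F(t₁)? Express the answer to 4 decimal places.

0.0940

The secant line through (3.1000, -0.1686) and (3.3000, F(t₁)) crosses zero at t₂ = 3.2284.
So (3.1000, -0.1686), (3.3000, F(t₁)), (3.2284, 0) are collinear:
F(t₁) = -0.1686 · (3.3000 − 3.2284) / (3.1000 − 3.2284) = -0.1686 · (0.071600)/(-0.128400) = 0.094017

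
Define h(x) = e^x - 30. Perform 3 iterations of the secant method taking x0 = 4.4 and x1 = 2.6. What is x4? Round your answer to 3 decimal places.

3.368

h(4.4) = 51.45087, h(2.6) = -16.53626
x2 = 2.60000 − (-16.53626)·(2.60000 − 4.40000) / (-16.53626 − 51.45087) = 2.60000 − (29.76527)/(-67.98713) = 3.03781
h(3.03781) = -9.14054
x3 = 3.03781 − (-9.14054)·(3.03781 − 2.60000) / (-9.14054 − (-16.53626)) = 3.03781 − (-4.00180)/(7.39572) = 3.57890
h(3.57890) = 5.83424
x4 = 3.57890 − 5.83424·(3.57890 − 3.03781) / (5.83424 − (-9.14054)) = 3.57890 − (3.15689)/(14.97478) = 3.36809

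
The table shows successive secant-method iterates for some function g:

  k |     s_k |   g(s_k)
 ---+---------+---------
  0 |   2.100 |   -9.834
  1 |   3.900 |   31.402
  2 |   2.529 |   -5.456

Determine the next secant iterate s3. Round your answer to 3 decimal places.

2.732

s3 = 2.529 − (-5.456)·(2.529 − 3.900) / (-5.456 − 31.402)
   = 2.529 − (7.48018)/(-36.85800) = 2.73195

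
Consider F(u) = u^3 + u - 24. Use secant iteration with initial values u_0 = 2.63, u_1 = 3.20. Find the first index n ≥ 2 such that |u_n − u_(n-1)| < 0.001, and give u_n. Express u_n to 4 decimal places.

n = 5, u_n = 2.7690

F(2.63) = -3.178553, F(3.20) = 11.968000
u_2 = 3.200000 − 11.968000·(0.570000)/(15.146553) = 2.749616;  |Δ| = 0.450384
F(2.749616) = -0.462212
u_3 = 2.749616 − (-0.462212)·(-0.450384)/(-12.430212) = 2.766364;  |Δ| = 0.016747
F(2.766364) = -0.063298
u_4 = 2.766364 − (-0.063298)·(0.016747)/(0.398914) = 2.769021;  |Δ| = 0.002657
F(2.769021) = 0.000427
u_5 = 2.769021 − 0.000427·(0.002657)/(0.063725) = 2.769003;  |Δ| = 0.000018
|u_5 − u_4| = 0.000018 < 0.001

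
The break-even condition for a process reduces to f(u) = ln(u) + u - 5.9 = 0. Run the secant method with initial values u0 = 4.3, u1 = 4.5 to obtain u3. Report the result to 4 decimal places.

4.4150

f(4.3) = -0.141385, f(4.5) = 0.104077
u2 = 4.500000 − 0.104077·(4.500000 − 4.300000) / (0.104077 − (-0.141385)) = 4.500000 − (0.020815)/(0.245462) = 4.415199
f(4.415199) = 0.000252
u3 = 4.415199 − 0.000252·(4.415199 − 4.500000) / (0.000252 − 0.104077) = 4.415199 − (-0.000021)/(-0.103826) = 4.414993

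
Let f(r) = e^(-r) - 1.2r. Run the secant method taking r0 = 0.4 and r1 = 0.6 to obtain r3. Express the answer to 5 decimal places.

0.50359

f(0.4) = 0.1903200, f(0.6) = -0.1711884
r2 = 0.6000000 − (-0.1711884)·(0.6000000 − 0.4000000) / (-0.1711884 − 0.1903200) = 0.6000000 − (-0.0342377)/(-0.3615084) = 0.5052922
f(0.5052922) = -0.0030214
r3 = 0.5052922 − (-0.0030214)·(0.5052922 − 0.6000000) / (-0.0030214 − (-0.1711884)) = 0.5052922 − (0.0002861)/(0.1681670) = 0.5035906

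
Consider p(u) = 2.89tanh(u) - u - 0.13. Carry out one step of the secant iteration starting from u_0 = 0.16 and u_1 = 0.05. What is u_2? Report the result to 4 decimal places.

0.0692

p(0.16) = 0.168494, p(0.05) = -0.035620
u_2 = 0.050000 − (-0.035620)·(0.050000 − 0.160000) / (-0.035620 − 0.168494) = 0.050000 − (0.003918)/(-0.204114) = 0.069196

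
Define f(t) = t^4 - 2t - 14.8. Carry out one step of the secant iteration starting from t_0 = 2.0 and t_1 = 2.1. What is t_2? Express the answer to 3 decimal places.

2.086

f(2.0) = -2.80000, f(2.1) = 0.44810
t_2 = 2.10000 − 0.44810·(2.10000 − 2.00000) / (0.44810 − (-2.80000)) = 2.10000 − (0.04481)/(3.24810) = 2.08620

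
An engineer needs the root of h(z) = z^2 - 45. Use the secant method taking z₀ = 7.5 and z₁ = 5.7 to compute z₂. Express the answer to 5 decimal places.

6.64773

h(7.5) = 11.2500000, h(5.7) = -12.5100000
z₂ = 5.7000000 − (-12.5100000)·(5.7000000 − 7.5000000) / (-12.5100000 − 11.2500000) = 5.7000000 − (22.5180000)/(-23.7600000) = 6.6477273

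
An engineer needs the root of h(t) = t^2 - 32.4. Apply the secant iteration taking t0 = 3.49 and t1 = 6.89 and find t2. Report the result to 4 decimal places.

h(3.49) = -20.219900, h(6.89) = 15.072100
t2 = 6.890000 − 15.072100·(6.890000 − 3.490000) / (15.072100 − (-20.219900)) = 6.890000 − (51.245140)/(35.292000) = 5.437967

5.4380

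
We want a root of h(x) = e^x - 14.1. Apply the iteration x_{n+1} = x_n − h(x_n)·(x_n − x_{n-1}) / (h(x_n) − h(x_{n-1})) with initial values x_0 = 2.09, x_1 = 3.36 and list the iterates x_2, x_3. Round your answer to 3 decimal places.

h(2.09) = -6.01508, h(3.36) = 14.68919
x_2 = 3.36000 − 14.68919·(3.36000 − 2.09000) / (14.68919 − (-6.01508)) = 3.36000 − (18.65527)/(20.70428) = 2.45897
h(2.45897) = -2.40729
x_3 = 2.45897 − (-2.40729)·(2.45897 − 3.36000) / (-2.40729 − 14.68919) = 2.45897 − (2.16906)/(-17.09648) = 2.58584

2.459, 2.586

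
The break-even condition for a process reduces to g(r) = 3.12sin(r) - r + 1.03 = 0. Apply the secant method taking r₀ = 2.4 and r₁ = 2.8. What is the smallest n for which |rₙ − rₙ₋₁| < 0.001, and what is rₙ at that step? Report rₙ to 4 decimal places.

g(2.4) = 0.737445, g(2.8) = -0.724837
r₂ = 2.800000 − (-0.724837)·(0.400000)/(-1.462282) = 2.601724;  |Δ| = 0.198276
g(2.601724) = 0.032027
r₃ = 2.601724 − 0.032027·(-0.198276)/(0.756864) = 2.610115;  |Δ| = 0.008390
g(2.610115) = 0.001127
r₄ = 2.610115 − 0.001127·(0.008390)/(-0.030901) = 2.610420;  |Δ| = 0.000306
|r₄ − r₃| = 0.000306 < 0.001

n = 4, rₙ = 2.6104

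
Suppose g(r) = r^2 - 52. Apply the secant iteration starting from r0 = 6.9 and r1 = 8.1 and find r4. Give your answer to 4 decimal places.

7.2111

g(6.9) = -4.390000, g(8.1) = 13.610000
r2 = 8.100000 − 13.610000·(8.100000 − 6.900000) / (13.610000 − (-4.390000)) = 8.100000 − (16.332000)/(18.000000) = 7.192667
g(7.192667) = -0.265546
r3 = 7.192667 − (-0.265546)·(7.192667 − 8.100000) / (-0.265546 − 13.610000) = 7.192667 − (0.240939)/(-13.875546) = 7.210031
g(7.210031) = -0.015454
r4 = 7.210031 − (-0.015454)·(7.210031 − 7.192667) / (-0.015454 − (-0.265546)) = 7.210031 − (-0.000268)/(0.250093) = 7.211104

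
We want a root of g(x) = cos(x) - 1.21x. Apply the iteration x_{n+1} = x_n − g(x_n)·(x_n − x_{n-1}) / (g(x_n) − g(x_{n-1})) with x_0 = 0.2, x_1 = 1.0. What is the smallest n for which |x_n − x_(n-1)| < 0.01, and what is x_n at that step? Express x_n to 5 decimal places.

g(0.2) = 0.7380666, g(1.0) = -0.6696977
x_2 = 1.0000000 − (-0.6696977)·(0.8000000)/(-1.4077643) = 0.6194262;  |Δ| = 0.3805738
g(0.6194262) = 0.0647060
x_3 = 0.6194262 − 0.0647060·(-0.3805738)/(0.7344037) = 0.6529574;  |Δ| = 0.0335311
g(0.6529574) = 0.0042121
x_4 = 0.6529574 − 0.0042121·(0.0335311)/(-0.0604938) = 0.6552921;  |Δ| = 0.0023347
|x_4 − x_3| = 0.0023347 < 0.01

n = 4, x_n = 0.65529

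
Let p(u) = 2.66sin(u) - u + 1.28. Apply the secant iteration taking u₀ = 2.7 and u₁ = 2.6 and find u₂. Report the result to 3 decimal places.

p(2.7) = -0.28317, p(2.6) = 0.05123
u₂ = 2.60000 − 0.05123·(2.60000 − 2.70000) / (0.05123 − (-0.28317)) = 2.60000 − (-0.00512)/(0.33440) = 2.61532

2.615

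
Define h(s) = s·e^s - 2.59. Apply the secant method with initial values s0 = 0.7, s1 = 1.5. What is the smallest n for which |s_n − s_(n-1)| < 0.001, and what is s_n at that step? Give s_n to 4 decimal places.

n = 6, s_n = 0.9760

h(0.7) = -1.180373, h(1.5) = 4.132534
s2 = 1.500000 − 4.132534·(0.800000)/(5.312907) = 0.877737;  |Δ| = 0.622263
h(0.877737) = -0.478649
s3 = 0.877737 − (-0.478649)·(-0.622263)/(-4.611183) = 0.942329;  |Δ| = 0.064592
h(0.942329) = -0.172032
s4 = 0.942329 − (-0.172032)·(0.064592)/(0.306617) = 0.978569;  |Δ| = 0.036240
h(0.978569) = 0.013626
s5 = 0.978569 − 0.013626·(0.036240)/(0.185657) = 0.975909;  |Δ| = 0.002660
h(0.975909) = -0.000348
s6 = 0.975909 − (-0.000348)·(-0.002660)/(-0.013973) = 0.975975;  |Δ| = 0.000066
|s6 − s5| = 0.000066 < 0.001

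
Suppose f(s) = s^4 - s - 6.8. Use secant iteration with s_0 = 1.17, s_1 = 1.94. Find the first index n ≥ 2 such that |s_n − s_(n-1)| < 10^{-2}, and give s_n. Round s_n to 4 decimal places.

f(1.17) = -6.096113, f(1.94) = 5.424685
s_2 = 1.940000 − 5.424685·(0.770000)/(11.520798) = 1.577438;  |Δ| = 0.362562
f(1.577438) = -2.185753
s_3 = 1.577438 − (-2.185753)·(-0.362562)/(-7.610438) = 1.681567;  |Δ| = 0.104130
f(1.681567) = -0.485859
s_4 = 1.681567 − (-0.485859)·(0.104130)/(1.699895) = 1.711329;  |Δ| = 0.029762
f(1.711329) = 0.065649
s_5 = 1.711329 − 0.065649·(0.029762)/(0.551507) = 1.707787;  |Δ| = 0.003543
|s_5 − s_4| = 0.003543 < 10^{-2}

n = 5, s_n = 1.7078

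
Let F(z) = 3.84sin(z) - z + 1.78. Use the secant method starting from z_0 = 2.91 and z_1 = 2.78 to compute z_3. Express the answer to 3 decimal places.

F(2.91) = -0.24861, F(2.78) = 0.35846
z_2 = 2.78000 − 0.35846·(2.78000 − 2.91000) / (0.35846 − (-0.24861)) = 2.78000 − (-0.04660)/(0.60707) = 2.85676
F(2.85676) = 0.00226
z_3 = 2.85676 − 0.00226·(2.85676 − 2.78000) / (0.00226 − 0.35846) = 2.85676 − (0.00017)/(-0.35619) = 2.85725

2.857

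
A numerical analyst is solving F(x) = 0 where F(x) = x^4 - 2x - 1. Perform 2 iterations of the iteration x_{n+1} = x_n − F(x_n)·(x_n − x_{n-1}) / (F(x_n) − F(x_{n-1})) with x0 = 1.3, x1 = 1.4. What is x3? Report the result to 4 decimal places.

F(1.3) = -0.743900, F(1.4) = 0.041600
x2 = 1.400000 − 0.041600·(1.400000 − 1.300000) / (0.041600 − (-0.743900)) = 1.400000 − (0.004160)/(0.785500) = 1.394704
F(1.394704) = -0.005608
x3 = 1.394704 − (-0.005608)·(1.394704 − 1.400000) / (-0.005608 − 0.041600) = 1.394704 − (0.000030)/(-0.047208) = 1.395333

1.3953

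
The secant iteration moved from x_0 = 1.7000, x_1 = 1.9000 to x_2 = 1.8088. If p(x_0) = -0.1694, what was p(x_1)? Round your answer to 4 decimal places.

The secant line through (1.7000, -0.1694) and (1.9000, p(x_1)) crosses zero at x_2 = 1.8088.
So (1.7000, -0.1694), (1.9000, p(x_1)), (1.8088, 0) are collinear:
p(x_1) = -0.1694 · (1.9000 − 1.8088) / (1.7000 − 1.8088) = -0.1694 · (0.091200)/(-0.108800) = 0.141997

0.1420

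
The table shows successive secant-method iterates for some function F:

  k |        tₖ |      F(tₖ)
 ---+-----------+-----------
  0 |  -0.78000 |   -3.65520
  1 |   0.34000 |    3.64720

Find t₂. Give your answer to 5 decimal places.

-0.21939

t₂ = 0.34000 − 3.64720·(0.34000 − (-0.78000)) / (3.64720 − (-3.65520))
   = 0.34000 − (4.0848640)/(7.3024000) = -0.2193865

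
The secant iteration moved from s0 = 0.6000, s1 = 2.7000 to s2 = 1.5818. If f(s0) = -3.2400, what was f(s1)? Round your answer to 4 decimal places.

3.6901

The secant line through (0.6000, -3.2400) and (2.7000, f(s1)) crosses zero at s2 = 1.5818.
So (0.6000, -3.2400), (2.7000, f(s1)), (1.5818, 0) are collinear:
f(s1) = -3.2400 · (2.7000 − 1.5818) / (0.6000 − 1.5818) = -3.2400 · (1.118200)/(-0.981800) = 3.690128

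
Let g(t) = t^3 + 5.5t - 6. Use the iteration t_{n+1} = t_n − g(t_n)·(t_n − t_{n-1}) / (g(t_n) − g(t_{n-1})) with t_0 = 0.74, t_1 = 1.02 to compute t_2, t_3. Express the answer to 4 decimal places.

g(0.74) = -1.524776, g(1.02) = 0.671208
t_2 = 1.020000 − 0.671208·(1.020000 − 0.740000) / (0.671208 − (-1.524776)) = 1.020000 − (0.187938)/(2.195984) = 0.934417
g(0.934417) = -0.044832
t_3 = 0.934417 − (-0.044832)·(0.934417 − 1.020000) / (-0.044832 − 0.671208) = 0.934417 − (0.003837)/(-0.716040) = 0.939776

0.9344, 0.9398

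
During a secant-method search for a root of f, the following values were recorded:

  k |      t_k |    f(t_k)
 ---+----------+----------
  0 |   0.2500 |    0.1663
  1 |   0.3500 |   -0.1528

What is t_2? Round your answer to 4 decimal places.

t_2 = 0.3500 − (-0.1528)·(0.3500 − 0.2500) / (-0.1528 − 0.1663)
   = 0.3500 − (-0.015280)/(-0.319100) = 0.302115

0.3021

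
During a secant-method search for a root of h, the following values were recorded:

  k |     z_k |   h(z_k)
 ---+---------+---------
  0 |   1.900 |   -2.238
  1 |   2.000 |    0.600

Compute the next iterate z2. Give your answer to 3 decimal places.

z2 = 2.000 − 0.600·(2.000 − 1.900) / (0.600 − (-2.238))
   = 2.000 − (0.06000)/(2.83800) = 1.97886

1.979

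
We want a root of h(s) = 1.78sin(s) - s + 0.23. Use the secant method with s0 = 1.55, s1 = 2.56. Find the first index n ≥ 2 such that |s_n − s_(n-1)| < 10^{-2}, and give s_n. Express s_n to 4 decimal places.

n = 5, s_n = 1.9091

h(1.55) = 0.459615, h(2.56) = -1.352147
s2 = 2.560000 − (-1.352147)·(1.010000)/(-1.811762) = 1.806221;  |Δ| = 0.753779
h(1.806221) = 0.154679
s3 = 1.806221 − 0.154679·(-0.753779)/(1.506826) = 1.883598;  |Δ| = 0.077377
h(1.883598) = 0.040028
s4 = 1.883598 − 0.040028·(0.077377)/(-0.114650) = 1.910613;  |Δ| = 0.027015
h(1.910613) = -0.002400
s5 = 1.910613 − (-0.002400)·(0.027015)/(-0.042428) = 1.909084;  |Δ| = 0.001528
|s5 − s4| = 0.001528 < 10^{-2}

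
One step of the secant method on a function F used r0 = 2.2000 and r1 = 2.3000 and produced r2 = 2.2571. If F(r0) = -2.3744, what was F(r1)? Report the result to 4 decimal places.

The secant line through (2.2000, -2.3744) and (2.3000, F(r1)) crosses zero at r2 = 2.2571.
So (2.2000, -2.3744), (2.3000, F(r1)), (2.2571, 0) are collinear:
F(r1) = -2.3744 · (2.3000 − 2.2571) / (2.2000 − 2.2571) = -2.3744 · (0.042900)/(-0.057100) = 1.783919

1.7839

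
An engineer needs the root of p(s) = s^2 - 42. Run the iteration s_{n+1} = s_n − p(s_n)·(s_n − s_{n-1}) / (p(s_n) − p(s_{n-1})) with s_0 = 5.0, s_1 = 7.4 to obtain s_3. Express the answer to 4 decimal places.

p(5.0) = -17.000000, p(7.4) = 12.760000
s_2 = 7.400000 − 12.760000·(7.400000 − 5.000000) / (12.760000 − (-17.000000)) = 7.400000 − (30.624000)/(29.760000) = 6.370968
p(6.370968) = -1.410770
s_3 = 6.370968 − (-1.410770)·(6.370968 − 7.400000) / (-1.410770 − 12.760000) = 6.370968 − (1.451728)/(-14.170770) = 6.473413

6.4734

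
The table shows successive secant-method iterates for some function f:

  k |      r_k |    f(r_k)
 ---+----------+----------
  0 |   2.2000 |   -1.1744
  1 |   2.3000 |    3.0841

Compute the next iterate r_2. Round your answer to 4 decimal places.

r_2 = 2.3000 − 3.0841·(2.3000 − 2.2000) / (3.0841 − (-1.1744))
   = 2.3000 − (0.308410)/(4.258500) = 2.227578

2.2276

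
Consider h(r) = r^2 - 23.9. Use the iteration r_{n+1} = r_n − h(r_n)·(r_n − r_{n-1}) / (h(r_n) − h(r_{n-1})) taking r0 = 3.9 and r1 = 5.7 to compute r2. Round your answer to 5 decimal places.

4.80521

h(3.9) = -8.6900000, h(5.7) = 8.5900000
r2 = 5.7000000 − 8.5900000·(5.7000000 − 3.9000000) / (8.5900000 − (-8.6900000)) = 5.7000000 − (15.4620000)/(17.2800000) = 4.8052083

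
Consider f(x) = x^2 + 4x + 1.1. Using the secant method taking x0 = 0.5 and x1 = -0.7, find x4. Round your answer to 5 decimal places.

f(0.5) = 3.3500000, f(-0.7) = -1.2100000
x2 = -0.7000000 − (-1.2100000)·(-0.7000000 − 0.5000000) / (-1.2100000 − 3.3500000) = -0.7000000 − (1.4520000)/(-4.5600000) = -0.3815789
f(-0.3815789) = -0.2807133
x3 = -0.3815789 − (-0.2807133)·(-0.3815789 − (-0.7000000)) / (-0.2807133 − (-1.2100000)) = -0.3815789 − (-0.0893850)/(0.9292867) = -0.2853922
f(-0.2853922) = 0.0398798
x4 = -0.2853922 − 0.0398798·(-0.2853922 − (-0.3815789)) / (0.0398798 − (-0.2807133)) = -0.2853922 − (0.0038359)/(0.3205930) = -0.2973573

-0.29736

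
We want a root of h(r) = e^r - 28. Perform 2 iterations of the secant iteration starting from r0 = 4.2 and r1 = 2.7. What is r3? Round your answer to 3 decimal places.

3.425

h(4.2) = 38.68633, h(2.7) = -13.12027
r2 = 2.70000 − (-13.12027)·(2.70000 − 4.20000) / (-13.12027 − 38.68633) = 2.70000 − (19.68040)/(-51.80660) = 3.07988
h(3.07988) = -6.24416
r3 = 3.07988 − (-6.24416)·(3.07988 − 2.70000) / (-6.24416 − (-13.12027)) = 3.07988 − (-2.37205)/(6.87611) = 3.42485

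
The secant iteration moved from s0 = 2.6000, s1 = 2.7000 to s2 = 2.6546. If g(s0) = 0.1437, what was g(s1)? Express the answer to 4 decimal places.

-0.1195

The secant line through (2.6000, 0.1437) and (2.7000, g(s1)) crosses zero at s2 = 2.6546.
So (2.6000, 0.1437), (2.7000, g(s1)), (2.6546, 0) are collinear:
g(s1) = 0.1437 · (2.7000 − 2.6546) / (2.6000 − 2.6546) = 0.1437 · (0.045400)/(-0.054600) = -0.119487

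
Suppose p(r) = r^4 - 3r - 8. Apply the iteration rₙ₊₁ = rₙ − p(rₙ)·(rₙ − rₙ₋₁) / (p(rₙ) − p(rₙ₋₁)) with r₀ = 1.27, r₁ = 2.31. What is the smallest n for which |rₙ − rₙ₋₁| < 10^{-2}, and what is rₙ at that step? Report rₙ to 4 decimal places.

n = 6, rₙ = 1.9267

p(1.27) = -9.208554, p(2.31) = 13.543963
r₂ = 2.310000 − 13.543963·(1.040000)/(22.752517) = 1.690916;  |Δ| = 0.619084
p(1.690916) = -4.897743
r₃ = 1.690916 − (-4.897743)·(-0.619084)/(-18.441706) = 1.855332;  |Δ| = 0.164416
p(1.855332) = -1.716863
r₄ = 1.855332 − (-1.716863)·(0.164416)/(3.180880) = 1.944075;  |Δ| = 0.088743
p(1.944075) = 0.451842
r₅ = 1.944075 − 0.451842·(0.088743)/(2.168705) = 1.925586;  |Δ| = 0.018489
p(1.925586) = -0.028385
r₆ = 1.925586 − (-0.028385)·(-0.018489)/(-0.480227) = 1.926678;  |Δ| = 0.001093
|r₆ − r₅| = 0.001093 < 10^{-2}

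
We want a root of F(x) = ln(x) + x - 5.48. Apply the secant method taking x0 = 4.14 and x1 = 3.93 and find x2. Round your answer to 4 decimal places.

F(4.14) = 0.080696, F(3.93) = -0.181361
x2 = 3.930000 − (-0.181361)·(3.930000 − 4.140000) / (-0.181361 − 0.080696) = 3.930000 − (0.038086)/(-0.262056) = 4.075334

4.0753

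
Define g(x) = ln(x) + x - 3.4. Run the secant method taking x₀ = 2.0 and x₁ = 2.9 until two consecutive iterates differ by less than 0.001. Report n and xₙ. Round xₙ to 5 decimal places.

n = 4, xₙ = 2.48837

g(2.0) = -0.7068528, g(2.9) = 0.5647107
x₂ = 2.9000000 − 0.5647107·(0.9000000)/(1.2715636) = 2.5003034;  |Δ| = 0.3996966
g(2.5003034) = 0.0167154
x₃ = 2.5003034 − 0.0167154·(-0.3996966)/(-0.5479953) = 2.4881115;  |Δ| = 0.0121919
g(2.4881115) = -0.0003646
x₄ = 2.4881115 − (-0.0003646)·(-0.0121919)/(-0.0170800) = 2.4883717;  |Δ| = 0.0002602
|x₄ − x₃| = 0.0002602 < 0.001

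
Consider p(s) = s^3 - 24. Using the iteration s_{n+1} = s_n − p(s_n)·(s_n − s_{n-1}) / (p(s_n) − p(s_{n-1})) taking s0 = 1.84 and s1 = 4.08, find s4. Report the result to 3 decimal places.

p(1.84) = -17.77050, p(4.08) = 43.91731
s2 = 4.08000 − 43.91731·(4.08000 − 1.84000) / (43.91731 − (-17.77050)) = 4.08000 − (98.37478)/(61.68781) = 2.48528
p(2.48528) = -8.64938
s3 = 2.48528 − (-8.64938)·(2.48528 − 4.08000) / (-8.64938 − 43.91731) = 2.48528 − (13.79333)/(-52.56669) = 2.74768
p(2.74768) = -3.25579
s4 = 2.74768 − (-3.25579)·(2.74768 − 2.48528) / (-3.25579 − (-8.64938)) = 2.74768 − (-0.85431)/(5.39359) = 2.90607

2.906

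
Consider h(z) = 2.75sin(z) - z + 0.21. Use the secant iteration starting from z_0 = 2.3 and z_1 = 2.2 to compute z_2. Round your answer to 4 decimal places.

2.2856

h(2.3) = -0.039311, h(2.2) = 0.233365
z_2 = 2.200000 − 0.233365·(2.200000 − 2.300000) / (0.233365 − (-0.039311)) = 2.200000 − (-0.023337)/(0.272676) = 2.285583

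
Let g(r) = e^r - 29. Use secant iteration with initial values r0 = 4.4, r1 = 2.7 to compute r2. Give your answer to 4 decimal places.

3.0606

g(4.4) = 52.450869, g(2.7) = -14.120268
r2 = 2.700000 − (-14.120268)·(2.700000 − 4.400000) / (-14.120268 − 52.450869) = 2.700000 − (24.004456)/(-66.571137) = 3.060584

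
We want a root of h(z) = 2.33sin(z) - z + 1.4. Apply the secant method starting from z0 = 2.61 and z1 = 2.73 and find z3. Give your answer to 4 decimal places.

h(2.61) = -0.028907, h(2.73) = -0.397838
z2 = 2.730000 − (-0.397838)·(2.730000 − 2.610000) / (-0.397838 − (-0.028907)) = 2.730000 − (-0.047741)/(-0.368931) = 2.600598
h(2.600598) = -0.000673
z3 = 2.600598 − (-0.000673)·(2.600598 − 2.730000) / (-0.000673 − (-0.397838)) = 2.600598 − (0.000087)/(0.397165) = 2.600378

2.6004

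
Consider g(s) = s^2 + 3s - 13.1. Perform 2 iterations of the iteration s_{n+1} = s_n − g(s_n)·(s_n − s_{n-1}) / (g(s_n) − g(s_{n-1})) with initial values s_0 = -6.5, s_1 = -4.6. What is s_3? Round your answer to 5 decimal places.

-5.43084

g(-6.5) = 9.6500000, g(-4.6) = -5.7400000
s_2 = -4.6000000 − (-5.7400000)·(-4.6000000 − (-6.5000000)) / (-5.7400000 − 9.6500000) = -4.6000000 − (-10.9060000)/(-15.3900000) = -5.3086420
g(-5.3086420) = -0.8442463
s_3 = -5.3086420 − (-0.8442463)·(-5.3086420 − (-4.6000000)) / (-0.8442463 − (-5.7400000)) = -5.3086420 − (0.5982684)/(4.8957537) = -5.4308435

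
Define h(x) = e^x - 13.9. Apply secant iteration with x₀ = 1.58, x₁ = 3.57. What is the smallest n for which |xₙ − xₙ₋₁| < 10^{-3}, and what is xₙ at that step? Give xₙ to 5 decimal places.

n = 7, xₙ = 2.63189

h(1.58) = -9.0450442, h(3.57) = 21.6165932
x₂ = 3.5700000 − 21.6165932·(1.9900000)/(30.6616373) = 2.1670410;  |Δ| = 1.4029590
h(2.1670410) = -5.1675935
x₃ = 2.1670410 − (-5.1675935)·(-1.4029590)/(-26.7841867) = 2.4377202;  |Δ| = 0.2706792
h(2.4377202) = -2.4530860
x₄ = 2.4377202 − (-2.4530860)·(0.2706792)/(2.7145075) = 2.6823315;  |Δ| = 0.2446113
h(2.6823315) = 0.7191383
x₅ = 2.6823315 − 0.7191383·(0.2446113)/(3.1722243) = 2.6268785;  |Δ| = 0.0554530
h(2.6268785) = -0.0694695
x₆ = 2.6268785 − (-0.0694695)·(-0.0554530)/(-0.7886078) = 2.6317634;  |Δ| = 0.0048849
h(2.6317634) = -0.0017431
x₇ = 2.6317634 − (-0.0017431)·(0.0048849)/(0.0677264) = 2.6318892;  |Δ| = 0.0001257
|x₇ − x₆| = 0.0001257 < 10^{-3}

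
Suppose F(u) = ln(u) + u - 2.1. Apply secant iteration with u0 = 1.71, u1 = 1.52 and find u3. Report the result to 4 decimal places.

F(1.71) = 0.146493, F(1.52) = -0.161290
u2 = 1.520000 − (-0.161290)·(1.520000 − 1.710000) / (-0.161290 − 0.146493) = 1.520000 − (0.030645)/(-0.307783) = 1.619567
F(1.619567) = 0.001726
u3 = 1.619567 − 0.001726·(1.619567 − 1.520000) / (0.001726 − (-0.161290)) = 1.619567 − (0.000172)/(0.163016) = 1.618513

1.6185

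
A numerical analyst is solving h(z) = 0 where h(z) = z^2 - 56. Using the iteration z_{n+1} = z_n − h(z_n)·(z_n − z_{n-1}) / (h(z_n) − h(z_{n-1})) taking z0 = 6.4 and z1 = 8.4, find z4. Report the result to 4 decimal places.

7.4833

h(6.4) = -15.040000, h(8.4) = 14.560000
z2 = 8.400000 − 14.560000·(8.400000 − 6.400000) / (14.560000 − (-15.040000)) = 8.400000 − (29.120000)/(29.600000) = 7.416216
h(7.416216) = -0.999737
z3 = 7.416216 − (-0.999737)·(7.416216 − 8.400000) / (-0.999737 − 14.560000) = 7.416216 − (0.983525)/(-15.559737) = 7.479426
h(7.479426) = -0.058189
z4 = 7.479426 − (-0.058189)·(7.479426 − 7.416216) / (-0.058189 − (-0.999737)) = 7.479426 − (-0.003678)/(0.941548) = 7.483332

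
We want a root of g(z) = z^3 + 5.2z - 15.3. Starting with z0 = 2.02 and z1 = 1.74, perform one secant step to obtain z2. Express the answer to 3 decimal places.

g(2.02) = 3.44641, g(1.74) = -0.98398
z2 = 1.74000 − (-0.98398)·(1.74000 − 2.02000) / (-0.98398 − 3.44641) = 1.74000 − (0.27551)/(-4.43038) = 1.80219

1.802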